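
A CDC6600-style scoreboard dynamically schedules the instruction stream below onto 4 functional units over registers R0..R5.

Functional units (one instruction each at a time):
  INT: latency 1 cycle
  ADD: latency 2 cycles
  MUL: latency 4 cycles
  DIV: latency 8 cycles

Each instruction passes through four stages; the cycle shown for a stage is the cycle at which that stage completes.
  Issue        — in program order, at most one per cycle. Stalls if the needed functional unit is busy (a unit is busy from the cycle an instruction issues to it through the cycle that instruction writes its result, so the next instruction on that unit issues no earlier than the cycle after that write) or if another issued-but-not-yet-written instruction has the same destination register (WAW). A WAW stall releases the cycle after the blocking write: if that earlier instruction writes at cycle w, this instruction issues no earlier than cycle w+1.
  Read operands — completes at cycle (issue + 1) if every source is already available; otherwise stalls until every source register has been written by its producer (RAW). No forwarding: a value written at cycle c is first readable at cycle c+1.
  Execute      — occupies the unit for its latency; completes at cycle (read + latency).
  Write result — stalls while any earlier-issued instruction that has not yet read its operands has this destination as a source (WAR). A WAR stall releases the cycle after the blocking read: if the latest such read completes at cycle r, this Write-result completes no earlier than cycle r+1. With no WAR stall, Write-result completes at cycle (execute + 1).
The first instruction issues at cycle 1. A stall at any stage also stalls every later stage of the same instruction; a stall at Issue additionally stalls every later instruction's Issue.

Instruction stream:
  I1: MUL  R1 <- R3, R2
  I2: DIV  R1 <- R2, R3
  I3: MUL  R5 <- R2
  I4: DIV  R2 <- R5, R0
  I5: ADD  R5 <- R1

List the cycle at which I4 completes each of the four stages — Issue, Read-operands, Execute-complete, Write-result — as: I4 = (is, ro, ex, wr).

I4 = (19, 20, 28, 29)

cycle 1: issue I1 (MUL)
cycle 2: I1 read-ops
cycle 6: I1 finished on MUL
cycle 7: I1→R1
cycle 8: issue I2 (DIV)
cycle 9: I2 read-ops | issue I3 (MUL)
cycle 10: I3 read-ops
cycle 14: I3 finished on MUL
cycle 15: I3→R5
cycle 17: I2 finished on DIV
cycle 18: I2→R1
cycle 19: issue I4 (DIV)
cycle 20: I4 read-ops | issue I5 (ADD)
cycle 21: I5 read-ops
cycle 23: I5 finished on ADD
cycle 24: I5→R5
cycle 28: I4 finished on DIV
cycle 29: I4→R2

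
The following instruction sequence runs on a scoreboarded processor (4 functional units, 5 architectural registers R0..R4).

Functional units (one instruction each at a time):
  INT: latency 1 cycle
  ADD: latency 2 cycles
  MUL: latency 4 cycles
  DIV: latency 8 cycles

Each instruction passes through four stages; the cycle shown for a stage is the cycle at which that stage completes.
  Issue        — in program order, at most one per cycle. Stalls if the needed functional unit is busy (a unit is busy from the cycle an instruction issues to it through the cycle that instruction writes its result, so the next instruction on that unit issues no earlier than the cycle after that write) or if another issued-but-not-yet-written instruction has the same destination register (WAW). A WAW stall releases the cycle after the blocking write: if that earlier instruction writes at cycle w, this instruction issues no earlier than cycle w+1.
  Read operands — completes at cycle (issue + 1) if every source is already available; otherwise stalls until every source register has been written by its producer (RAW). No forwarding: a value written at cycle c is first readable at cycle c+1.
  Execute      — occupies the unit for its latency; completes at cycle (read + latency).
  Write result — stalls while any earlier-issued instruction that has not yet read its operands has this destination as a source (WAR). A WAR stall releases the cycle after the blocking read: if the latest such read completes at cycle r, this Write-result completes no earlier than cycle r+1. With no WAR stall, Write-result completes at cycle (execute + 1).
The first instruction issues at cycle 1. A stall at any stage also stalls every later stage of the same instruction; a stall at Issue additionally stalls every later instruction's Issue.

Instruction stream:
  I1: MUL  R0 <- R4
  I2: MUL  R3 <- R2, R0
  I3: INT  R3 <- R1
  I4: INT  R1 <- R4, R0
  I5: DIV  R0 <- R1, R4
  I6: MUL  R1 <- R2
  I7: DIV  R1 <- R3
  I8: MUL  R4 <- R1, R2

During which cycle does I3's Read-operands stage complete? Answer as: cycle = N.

  I1 | 1 | 2 | 6 | 7
  I2 | 8 | 9 | 13 | 14   struct: MUL busy until I1 writes@7
  I3 | 15 | 16 | 17 | 18   WAW R3: wait I2 write@14
  I4 | 19 | 20 | 21 | 22   struct: INT busy until I3 writes@18
  I5 | 20 | 23 | 31 | 32   RAW R1: wait I4 write@22
  I6 | 23 | 24 | 28 | 29   WAW R1: wait I4 write@22
  I7 | 33 | 34 | 42 | 43   struct: DIV busy until I5 writes@32
  I8 | 34 | 44 | 48 | 49   RAW R1: wait I7 write@43

cycle = 16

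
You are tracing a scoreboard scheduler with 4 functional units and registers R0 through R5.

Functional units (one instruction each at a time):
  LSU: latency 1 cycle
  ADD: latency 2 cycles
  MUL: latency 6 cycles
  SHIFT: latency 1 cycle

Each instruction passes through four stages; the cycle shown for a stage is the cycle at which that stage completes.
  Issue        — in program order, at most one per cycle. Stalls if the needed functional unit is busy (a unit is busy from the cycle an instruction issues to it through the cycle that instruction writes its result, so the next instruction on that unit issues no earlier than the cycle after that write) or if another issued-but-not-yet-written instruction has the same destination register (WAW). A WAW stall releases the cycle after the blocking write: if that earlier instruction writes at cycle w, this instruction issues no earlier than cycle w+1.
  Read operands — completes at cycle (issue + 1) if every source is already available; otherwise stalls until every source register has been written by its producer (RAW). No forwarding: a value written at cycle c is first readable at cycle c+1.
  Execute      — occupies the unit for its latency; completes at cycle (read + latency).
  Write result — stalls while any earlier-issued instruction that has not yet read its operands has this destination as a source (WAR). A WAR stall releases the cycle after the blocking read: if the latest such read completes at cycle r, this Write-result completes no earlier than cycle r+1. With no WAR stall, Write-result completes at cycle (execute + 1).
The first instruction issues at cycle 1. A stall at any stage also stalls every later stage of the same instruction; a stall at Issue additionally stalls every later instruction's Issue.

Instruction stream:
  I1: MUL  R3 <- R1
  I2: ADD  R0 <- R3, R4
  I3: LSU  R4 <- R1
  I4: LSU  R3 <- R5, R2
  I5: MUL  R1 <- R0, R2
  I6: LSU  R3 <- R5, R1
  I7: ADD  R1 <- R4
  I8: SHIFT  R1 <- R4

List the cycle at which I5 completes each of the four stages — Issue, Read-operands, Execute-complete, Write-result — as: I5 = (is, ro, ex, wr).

[I1] 1/2/8/9
[I2] 2/10/12/13  (RAW R3: wait I1 write@9)
[I3] 3/4/5/11  (WAR R4: wait I2 read@10)
[I4] 12/13/14/15  (struct: LSU busy until I3 writes@11)
[I5] 13/14/20/21
[I6] 16/22/23/24  (struct: LSU busy until I4 writes@15; RAW R1: wait I5 write@21)
[I7] 22/23/25/26  (WAW R1: wait I5 write@21)
[I8] 27/28/29/30  (WAW R1: wait I7 write@26)

I5 = (13, 14, 20, 21)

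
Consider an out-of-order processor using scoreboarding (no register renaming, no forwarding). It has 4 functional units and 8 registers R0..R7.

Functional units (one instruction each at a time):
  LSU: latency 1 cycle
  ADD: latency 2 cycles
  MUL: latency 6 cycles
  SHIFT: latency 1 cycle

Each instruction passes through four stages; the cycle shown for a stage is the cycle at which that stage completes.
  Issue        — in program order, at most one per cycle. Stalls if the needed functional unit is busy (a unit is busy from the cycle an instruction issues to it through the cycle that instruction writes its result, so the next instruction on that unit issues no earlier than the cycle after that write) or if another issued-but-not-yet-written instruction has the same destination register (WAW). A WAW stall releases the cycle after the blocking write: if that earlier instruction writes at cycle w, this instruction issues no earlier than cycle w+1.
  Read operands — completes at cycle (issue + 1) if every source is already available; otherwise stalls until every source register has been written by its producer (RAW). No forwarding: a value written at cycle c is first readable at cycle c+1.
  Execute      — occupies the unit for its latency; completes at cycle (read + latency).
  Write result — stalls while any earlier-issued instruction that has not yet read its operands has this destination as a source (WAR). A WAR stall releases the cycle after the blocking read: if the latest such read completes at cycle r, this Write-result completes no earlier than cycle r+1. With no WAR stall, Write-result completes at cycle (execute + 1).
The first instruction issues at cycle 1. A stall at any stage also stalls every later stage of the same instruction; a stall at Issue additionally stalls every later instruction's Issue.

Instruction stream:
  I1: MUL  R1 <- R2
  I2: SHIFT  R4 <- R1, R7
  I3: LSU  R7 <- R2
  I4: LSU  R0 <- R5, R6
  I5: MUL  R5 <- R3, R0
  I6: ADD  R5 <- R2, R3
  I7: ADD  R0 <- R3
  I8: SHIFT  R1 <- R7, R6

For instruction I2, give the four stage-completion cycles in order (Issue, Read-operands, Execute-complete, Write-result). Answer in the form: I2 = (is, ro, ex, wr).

I2 = (2, 10, 11, 12)

c1: I1→MUL
c2: I1 RO, I2→SHIFT
c3: I3→LSU
c4: I3 RO
c5: I3 EX
c8: I1 EX
c9: I1 WR R1
c10: I2 RO
c11: I2 EX, I3 WR R7
c12: I2 WR R4, I4→LSU
c13: I4 RO, I5→MUL
c14: I4 EX
c15: I4 WR R0
c16: I5 RO
c22: I5 EX
c23: I5 WR R5
c24: I6→ADD
c25: I6 RO
c27: I6 EX
c28: I6 WR R5
c29: I7→ADD
c30: I7 RO, I8→SHIFT
c31: I8 RO
c32: I7 EX, I8 EX
c33: I7 WR R0, I8 WR R1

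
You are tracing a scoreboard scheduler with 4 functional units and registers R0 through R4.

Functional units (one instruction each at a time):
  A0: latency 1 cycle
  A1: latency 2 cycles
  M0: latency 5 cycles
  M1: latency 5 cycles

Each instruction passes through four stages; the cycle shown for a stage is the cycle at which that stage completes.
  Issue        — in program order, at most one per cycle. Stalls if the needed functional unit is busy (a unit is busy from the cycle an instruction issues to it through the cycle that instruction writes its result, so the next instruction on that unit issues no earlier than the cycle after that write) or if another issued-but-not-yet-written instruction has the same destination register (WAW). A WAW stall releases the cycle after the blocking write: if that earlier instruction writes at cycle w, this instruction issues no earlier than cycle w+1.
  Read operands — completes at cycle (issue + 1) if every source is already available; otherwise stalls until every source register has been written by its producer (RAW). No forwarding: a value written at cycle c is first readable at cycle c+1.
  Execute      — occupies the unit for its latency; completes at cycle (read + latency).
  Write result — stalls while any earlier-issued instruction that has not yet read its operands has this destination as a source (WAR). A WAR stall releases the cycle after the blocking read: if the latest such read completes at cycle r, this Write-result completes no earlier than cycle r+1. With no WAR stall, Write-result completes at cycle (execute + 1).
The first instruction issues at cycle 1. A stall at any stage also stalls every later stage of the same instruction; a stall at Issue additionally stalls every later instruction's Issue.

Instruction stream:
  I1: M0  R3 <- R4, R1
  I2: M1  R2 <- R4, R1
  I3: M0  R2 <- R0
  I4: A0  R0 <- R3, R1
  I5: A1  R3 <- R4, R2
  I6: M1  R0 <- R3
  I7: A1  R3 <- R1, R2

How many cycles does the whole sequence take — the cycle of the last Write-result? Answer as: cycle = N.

[I1] 1/2/7/8
[I2] 2/3/8/9
[I3] 10/11/16/17  (WAW R2: wait I2 write@9)
[I4] 11/12/13/14
[I5] 12/18/20/21  (RAW R2: wait I3 write@17)
[I6] 15/22/27/28  (WAW R0: wait I4 write@14; RAW R3: wait I5 write@21)
[I7] 22/23/25/26  (struct: A1 busy until I5 writes@21)

cycle = 28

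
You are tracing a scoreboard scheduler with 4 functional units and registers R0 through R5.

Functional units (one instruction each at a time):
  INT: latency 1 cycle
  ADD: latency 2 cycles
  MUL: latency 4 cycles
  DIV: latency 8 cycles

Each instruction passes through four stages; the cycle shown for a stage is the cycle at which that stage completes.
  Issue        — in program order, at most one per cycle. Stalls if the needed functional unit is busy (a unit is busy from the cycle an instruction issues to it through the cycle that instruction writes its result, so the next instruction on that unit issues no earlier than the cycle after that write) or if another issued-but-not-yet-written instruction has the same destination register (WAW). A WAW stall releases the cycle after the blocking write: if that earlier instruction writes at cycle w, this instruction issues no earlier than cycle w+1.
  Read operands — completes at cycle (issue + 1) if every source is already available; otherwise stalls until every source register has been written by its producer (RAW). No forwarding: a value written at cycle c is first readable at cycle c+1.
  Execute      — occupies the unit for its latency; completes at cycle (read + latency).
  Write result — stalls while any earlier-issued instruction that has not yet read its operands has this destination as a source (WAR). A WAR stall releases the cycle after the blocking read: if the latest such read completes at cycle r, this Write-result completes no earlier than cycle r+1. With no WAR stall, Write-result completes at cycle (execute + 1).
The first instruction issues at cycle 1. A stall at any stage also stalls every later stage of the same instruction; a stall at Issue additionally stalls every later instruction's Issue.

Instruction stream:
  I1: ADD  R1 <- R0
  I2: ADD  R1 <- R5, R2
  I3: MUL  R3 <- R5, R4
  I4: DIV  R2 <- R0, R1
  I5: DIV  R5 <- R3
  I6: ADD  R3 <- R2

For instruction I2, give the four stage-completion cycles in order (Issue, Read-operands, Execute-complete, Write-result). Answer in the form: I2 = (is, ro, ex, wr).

I2 = (6, 7, 9, 10)

I1 -> (1, 2, 4, 5)
I2 -> (6, 7, 9, 10)  // struct: ADD busy until I1 writes@5
I3 -> (7, 8, 12, 13)
I4 -> (8, 11, 19, 20)  // RAW R1: wait I2 write@10
I5 -> (21, 22, 30, 31)  // struct: DIV busy until I4 writes@20
I6 -> (22, 23, 25, 26)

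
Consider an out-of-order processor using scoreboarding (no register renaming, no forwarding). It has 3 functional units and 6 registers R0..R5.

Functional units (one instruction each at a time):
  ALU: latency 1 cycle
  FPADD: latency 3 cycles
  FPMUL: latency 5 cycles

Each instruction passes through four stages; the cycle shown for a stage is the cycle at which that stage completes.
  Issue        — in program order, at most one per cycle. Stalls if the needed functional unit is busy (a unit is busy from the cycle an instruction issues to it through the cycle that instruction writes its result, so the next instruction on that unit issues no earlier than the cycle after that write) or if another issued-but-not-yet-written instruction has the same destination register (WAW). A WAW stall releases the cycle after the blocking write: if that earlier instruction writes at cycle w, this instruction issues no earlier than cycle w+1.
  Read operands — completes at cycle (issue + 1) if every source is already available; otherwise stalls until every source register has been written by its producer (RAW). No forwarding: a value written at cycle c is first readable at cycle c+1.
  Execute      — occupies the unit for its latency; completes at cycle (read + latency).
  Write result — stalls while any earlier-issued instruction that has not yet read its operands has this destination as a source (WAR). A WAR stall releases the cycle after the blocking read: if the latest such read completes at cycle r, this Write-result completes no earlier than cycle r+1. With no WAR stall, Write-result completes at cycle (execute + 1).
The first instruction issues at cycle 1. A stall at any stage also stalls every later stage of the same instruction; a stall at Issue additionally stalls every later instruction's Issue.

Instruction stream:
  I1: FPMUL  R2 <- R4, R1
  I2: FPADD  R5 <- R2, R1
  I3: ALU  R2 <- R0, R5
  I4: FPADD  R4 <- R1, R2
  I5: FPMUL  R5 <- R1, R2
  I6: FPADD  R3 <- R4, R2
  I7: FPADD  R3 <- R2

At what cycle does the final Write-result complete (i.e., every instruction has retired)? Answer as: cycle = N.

t=1  I1 issues→FPMUL
t=2  I1 reads · I2 issues→FPADD
t=7  I1 exec-done
t=8  I1 writes R2
t=9  I2 reads · I3 issues→ALU
t=12  I2 exec-done
t=13  I2 writes R5
t=14  I3 reads · I4 issues→FPADD
t=15  I3 exec-done · I5 issues→FPMUL
t=16  I3 writes R2
t=17  I4 reads · I5 reads
t=20  I4 exec-done
t=21  I4 writes R4
t=22  I5 exec-done · I6 issues→FPADD
t=23  I5 writes R5 · I6 reads
t=26  I6 exec-done
t=27  I6 writes R3
t=28  I7 issues→FPADD
t=29  I7 reads
t=32  I7 exec-done
t=33  I7 writes R3

cycle = 33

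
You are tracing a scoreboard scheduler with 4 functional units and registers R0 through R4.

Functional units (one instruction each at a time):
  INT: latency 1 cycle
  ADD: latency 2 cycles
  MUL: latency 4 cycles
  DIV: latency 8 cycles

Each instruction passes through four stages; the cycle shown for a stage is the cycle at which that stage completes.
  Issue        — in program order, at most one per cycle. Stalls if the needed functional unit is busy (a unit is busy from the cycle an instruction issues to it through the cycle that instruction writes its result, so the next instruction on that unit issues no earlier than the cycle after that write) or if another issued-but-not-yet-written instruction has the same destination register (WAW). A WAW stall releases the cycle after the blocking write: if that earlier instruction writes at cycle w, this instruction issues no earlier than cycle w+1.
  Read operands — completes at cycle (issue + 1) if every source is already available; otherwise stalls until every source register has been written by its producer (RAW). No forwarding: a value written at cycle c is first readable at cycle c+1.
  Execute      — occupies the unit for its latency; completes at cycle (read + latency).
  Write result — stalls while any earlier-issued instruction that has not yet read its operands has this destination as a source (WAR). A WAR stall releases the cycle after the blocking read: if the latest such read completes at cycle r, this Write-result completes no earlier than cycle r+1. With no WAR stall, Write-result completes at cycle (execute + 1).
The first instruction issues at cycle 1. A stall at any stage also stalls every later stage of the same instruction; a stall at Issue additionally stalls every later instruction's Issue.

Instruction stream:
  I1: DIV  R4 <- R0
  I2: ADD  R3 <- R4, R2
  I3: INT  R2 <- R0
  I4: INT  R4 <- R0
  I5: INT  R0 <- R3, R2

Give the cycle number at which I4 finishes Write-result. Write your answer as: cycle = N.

I1  is:1  ro:2  ex:10  wr:11
I2  is:2  ro:12  ex:14  wr:15  — RAW R4: wait I1 write@11
I3  is:3  ro:4  ex:5  wr:13  — WAR R2: wait I2 read@12
I4  is:14  ro:15  ex:16  wr:17  — struct: INT busy until I3 writes@13
I5  is:18  ro:19  ex:20  wr:21  — struct: INT busy until I4 writes@17

cycle = 17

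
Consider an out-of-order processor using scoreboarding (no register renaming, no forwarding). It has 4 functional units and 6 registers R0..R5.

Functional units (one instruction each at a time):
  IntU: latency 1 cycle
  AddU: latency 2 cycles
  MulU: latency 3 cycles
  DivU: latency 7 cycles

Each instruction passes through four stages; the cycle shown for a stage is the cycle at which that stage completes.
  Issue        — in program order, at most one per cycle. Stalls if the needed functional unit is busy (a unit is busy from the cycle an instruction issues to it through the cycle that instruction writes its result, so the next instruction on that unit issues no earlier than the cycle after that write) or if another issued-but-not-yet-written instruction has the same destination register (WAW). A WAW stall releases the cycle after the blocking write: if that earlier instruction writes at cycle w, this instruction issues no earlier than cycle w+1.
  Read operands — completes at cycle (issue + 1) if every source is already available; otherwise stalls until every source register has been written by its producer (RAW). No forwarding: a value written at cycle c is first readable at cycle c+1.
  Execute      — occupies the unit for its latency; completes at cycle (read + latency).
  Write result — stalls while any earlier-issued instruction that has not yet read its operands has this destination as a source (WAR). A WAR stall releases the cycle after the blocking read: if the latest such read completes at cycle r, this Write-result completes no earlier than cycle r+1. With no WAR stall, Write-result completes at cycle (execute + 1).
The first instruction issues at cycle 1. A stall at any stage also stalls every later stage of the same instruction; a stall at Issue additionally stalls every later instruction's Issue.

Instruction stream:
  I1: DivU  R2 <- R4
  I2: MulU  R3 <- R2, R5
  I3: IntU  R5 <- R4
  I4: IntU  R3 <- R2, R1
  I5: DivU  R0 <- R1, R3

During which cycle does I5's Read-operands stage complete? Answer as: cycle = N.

t=1  issue I1 (DivU)
t=2  I1 read-ops · issue I2 (MulU)
t=3  issue I3 (IntU)
t=4  I3 read-ops
t=5  I3 finished on IntU
t=9  I1 finished on DivU
t=10  I1→R2
t=11  I2 read-ops
t=12  I3→R5
t=14  I2 finished on MulU
t=15  I2→R3
t=16  issue I4 (IntU)
t=17  I4 read-ops · issue I5 (DivU)
t=18  I4 finished on IntU
t=19  I4→R3
t=20  I5 read-ops
t=27  I5 finished on DivU
t=28  I5→R0

cycle = 20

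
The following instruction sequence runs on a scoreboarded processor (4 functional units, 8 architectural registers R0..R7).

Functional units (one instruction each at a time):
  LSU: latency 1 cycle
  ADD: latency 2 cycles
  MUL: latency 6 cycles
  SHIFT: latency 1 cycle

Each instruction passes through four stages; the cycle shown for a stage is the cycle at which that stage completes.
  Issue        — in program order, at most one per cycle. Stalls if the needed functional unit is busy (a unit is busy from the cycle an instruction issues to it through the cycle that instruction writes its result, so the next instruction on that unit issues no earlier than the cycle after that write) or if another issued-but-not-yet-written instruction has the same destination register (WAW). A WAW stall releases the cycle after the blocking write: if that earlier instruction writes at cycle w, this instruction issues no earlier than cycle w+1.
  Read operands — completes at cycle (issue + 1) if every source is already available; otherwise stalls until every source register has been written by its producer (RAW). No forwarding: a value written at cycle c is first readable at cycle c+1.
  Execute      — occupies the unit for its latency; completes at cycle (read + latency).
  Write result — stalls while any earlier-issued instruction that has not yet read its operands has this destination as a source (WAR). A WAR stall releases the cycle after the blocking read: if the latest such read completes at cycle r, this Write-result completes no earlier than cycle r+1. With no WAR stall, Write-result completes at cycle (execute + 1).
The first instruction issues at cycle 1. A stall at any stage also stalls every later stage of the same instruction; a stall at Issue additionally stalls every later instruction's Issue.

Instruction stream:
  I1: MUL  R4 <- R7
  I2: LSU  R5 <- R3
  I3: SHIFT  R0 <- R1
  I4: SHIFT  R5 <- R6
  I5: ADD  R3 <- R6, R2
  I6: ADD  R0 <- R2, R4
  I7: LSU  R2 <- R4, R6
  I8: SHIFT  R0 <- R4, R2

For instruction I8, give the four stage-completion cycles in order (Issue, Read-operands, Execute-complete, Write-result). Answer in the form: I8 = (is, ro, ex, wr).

I8 = (18, 19, 20, 21)

I1: IS=1 RO=2 EX=8 WR=9
I2: IS=2 RO=3 EX=4 WR=5
I3: IS=3 RO=4 EX=5 WR=6
I4: IS=7 RO=8 EX=9 WR=10  [struct: SHIFT busy until I3 writes@6]
I5: IS=8 RO=9 EX=11 WR=12
I6: IS=13 RO=14 EX=16 WR=17  [struct: ADD busy until I5 writes@12]
I7: IS=14 RO=15 EX=16 WR=17
I8: IS=18 RO=19 EX=20 WR=21  [WAW R0: wait I6 write@17]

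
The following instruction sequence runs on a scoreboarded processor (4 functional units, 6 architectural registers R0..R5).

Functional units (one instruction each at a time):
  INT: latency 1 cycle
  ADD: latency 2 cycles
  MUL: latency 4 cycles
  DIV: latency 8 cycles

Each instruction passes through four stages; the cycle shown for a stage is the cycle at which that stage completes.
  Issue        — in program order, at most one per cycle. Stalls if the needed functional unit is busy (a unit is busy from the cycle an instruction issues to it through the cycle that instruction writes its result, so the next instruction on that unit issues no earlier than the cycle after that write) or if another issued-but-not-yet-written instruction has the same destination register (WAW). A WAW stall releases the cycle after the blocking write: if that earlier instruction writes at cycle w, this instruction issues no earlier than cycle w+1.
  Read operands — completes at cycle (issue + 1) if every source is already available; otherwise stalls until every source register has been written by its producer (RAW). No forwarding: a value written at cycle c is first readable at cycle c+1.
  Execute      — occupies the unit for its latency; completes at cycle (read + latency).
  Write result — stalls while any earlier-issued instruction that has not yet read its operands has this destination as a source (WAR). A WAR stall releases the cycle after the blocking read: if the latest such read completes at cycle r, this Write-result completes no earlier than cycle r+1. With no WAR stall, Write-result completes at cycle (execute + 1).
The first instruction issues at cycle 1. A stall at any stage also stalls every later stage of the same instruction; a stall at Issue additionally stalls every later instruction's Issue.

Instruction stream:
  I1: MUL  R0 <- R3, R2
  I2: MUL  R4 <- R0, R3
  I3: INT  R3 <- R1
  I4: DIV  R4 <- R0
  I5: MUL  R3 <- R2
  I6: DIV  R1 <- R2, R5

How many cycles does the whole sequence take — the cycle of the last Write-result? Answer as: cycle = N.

1) issue 1, read 2, done 6, write 7
2) issue 8, read 9, done 13, write 14  <struct: MUL busy until I1 writes@7>
3) issue 9, read 10, done 11, write 12
4) issue 15, read 16, done 24, write 25  <WAW R4: wait I2 write@14>
5) issue 16, read 17, done 21, write 22
6) issue 26, read 27, done 35, write 36  <struct: DIV busy until I4 writes@25>

cycle = 36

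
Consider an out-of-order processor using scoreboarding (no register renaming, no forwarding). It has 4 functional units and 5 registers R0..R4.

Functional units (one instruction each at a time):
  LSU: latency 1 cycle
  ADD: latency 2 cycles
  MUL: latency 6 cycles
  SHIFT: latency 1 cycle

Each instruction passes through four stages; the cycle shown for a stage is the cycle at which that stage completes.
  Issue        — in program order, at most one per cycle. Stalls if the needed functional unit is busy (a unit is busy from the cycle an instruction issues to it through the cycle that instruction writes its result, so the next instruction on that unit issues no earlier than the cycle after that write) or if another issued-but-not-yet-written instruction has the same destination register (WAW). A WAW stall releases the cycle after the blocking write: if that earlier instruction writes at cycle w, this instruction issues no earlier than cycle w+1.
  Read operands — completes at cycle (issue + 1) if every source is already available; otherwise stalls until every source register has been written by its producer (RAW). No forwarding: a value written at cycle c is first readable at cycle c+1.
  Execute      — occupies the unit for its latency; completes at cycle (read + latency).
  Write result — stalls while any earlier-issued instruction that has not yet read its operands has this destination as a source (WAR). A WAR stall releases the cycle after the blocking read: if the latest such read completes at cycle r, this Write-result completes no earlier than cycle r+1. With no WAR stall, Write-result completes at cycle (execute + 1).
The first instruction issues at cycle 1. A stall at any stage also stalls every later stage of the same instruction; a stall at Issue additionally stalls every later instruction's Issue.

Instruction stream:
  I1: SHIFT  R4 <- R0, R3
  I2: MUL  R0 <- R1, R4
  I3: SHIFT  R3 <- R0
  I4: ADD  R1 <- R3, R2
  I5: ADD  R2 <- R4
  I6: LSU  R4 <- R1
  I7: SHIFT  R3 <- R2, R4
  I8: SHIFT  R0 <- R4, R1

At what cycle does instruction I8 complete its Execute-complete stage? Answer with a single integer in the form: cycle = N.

  I1 | 1 | 2 | 3 | 4
  I2 | 2 | 5 | 11 | 12   RAW R4: wait I1 write@4
  I3 | 5 | 13 | 14 | 15   struct: SHIFT busy until I1 writes@4 · RAW R0: wait I2 write@12
  I4 | 6 | 16 | 18 | 19   RAW R3: wait I3 write@15
  I5 | 20 | 21 | 23 | 24   struct: ADD busy until I4 writes@19
  I6 | 21 | 22 | 23 | 24
  I7 | 22 | 25 | 26 | 27   RAW R2: wait I5 write@24 · RAW R4: wait I6 write@24
  I8 | 28 | 29 | 30 | 31   struct: SHIFT busy until I7 writes@27

cycle = 30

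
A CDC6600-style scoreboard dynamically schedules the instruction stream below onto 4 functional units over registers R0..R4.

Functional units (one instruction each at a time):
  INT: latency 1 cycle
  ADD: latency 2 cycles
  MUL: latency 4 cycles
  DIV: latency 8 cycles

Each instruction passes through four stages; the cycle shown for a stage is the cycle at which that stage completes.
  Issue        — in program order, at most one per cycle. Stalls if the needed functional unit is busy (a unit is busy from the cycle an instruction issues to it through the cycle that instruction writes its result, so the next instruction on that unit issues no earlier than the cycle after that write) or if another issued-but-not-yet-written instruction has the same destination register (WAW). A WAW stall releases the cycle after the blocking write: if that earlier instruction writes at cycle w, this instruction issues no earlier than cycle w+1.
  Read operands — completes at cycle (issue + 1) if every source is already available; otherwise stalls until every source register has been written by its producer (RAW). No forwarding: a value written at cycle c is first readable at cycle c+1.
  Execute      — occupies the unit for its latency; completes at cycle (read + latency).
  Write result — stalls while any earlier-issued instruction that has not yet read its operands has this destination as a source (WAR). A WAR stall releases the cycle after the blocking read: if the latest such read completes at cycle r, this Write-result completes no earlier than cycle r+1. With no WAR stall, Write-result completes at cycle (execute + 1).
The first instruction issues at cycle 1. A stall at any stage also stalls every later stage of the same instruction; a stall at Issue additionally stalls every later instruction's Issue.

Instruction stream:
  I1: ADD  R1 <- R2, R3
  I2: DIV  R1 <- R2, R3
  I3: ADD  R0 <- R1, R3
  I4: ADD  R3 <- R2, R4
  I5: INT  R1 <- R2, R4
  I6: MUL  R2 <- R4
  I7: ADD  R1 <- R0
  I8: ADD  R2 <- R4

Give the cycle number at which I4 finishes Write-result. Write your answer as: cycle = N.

cycle 1: issue I1 (ADD)
cycle 2: I1 read-ops
cycle 4: I1 finished on ADD
cycle 5: I1→R1
cycle 6: issue I2 (DIV)
cycle 7: I2 read-ops | issue I3 (ADD)
cycle 15: I2 finished on DIV
cycle 16: I2→R1
cycle 17: I3 read-ops
cycle 19: I3 finished on ADD
cycle 20: I3→R0
cycle 21: issue I4 (ADD)
cycle 22: I4 read-ops | issue I5 (INT)
cycle 23: I5 read-ops | issue I6 (MUL)
cycle 24: I4 finished on ADD | I5 finished on INT | I6 read-ops
cycle 25: I4→R3 | I5→R1
cycle 26: issue I7 (ADD)
cycle 27: I7 read-ops
cycle 28: I6 finished on MUL
cycle 29: I6→R2 | I7 finished on ADD
cycle 30: I7→R1
cycle 31: issue I8 (ADD)
cycle 32: I8 read-ops
cycle 34: I8 finished on ADD
cycle 35: I8→R2

cycle = 25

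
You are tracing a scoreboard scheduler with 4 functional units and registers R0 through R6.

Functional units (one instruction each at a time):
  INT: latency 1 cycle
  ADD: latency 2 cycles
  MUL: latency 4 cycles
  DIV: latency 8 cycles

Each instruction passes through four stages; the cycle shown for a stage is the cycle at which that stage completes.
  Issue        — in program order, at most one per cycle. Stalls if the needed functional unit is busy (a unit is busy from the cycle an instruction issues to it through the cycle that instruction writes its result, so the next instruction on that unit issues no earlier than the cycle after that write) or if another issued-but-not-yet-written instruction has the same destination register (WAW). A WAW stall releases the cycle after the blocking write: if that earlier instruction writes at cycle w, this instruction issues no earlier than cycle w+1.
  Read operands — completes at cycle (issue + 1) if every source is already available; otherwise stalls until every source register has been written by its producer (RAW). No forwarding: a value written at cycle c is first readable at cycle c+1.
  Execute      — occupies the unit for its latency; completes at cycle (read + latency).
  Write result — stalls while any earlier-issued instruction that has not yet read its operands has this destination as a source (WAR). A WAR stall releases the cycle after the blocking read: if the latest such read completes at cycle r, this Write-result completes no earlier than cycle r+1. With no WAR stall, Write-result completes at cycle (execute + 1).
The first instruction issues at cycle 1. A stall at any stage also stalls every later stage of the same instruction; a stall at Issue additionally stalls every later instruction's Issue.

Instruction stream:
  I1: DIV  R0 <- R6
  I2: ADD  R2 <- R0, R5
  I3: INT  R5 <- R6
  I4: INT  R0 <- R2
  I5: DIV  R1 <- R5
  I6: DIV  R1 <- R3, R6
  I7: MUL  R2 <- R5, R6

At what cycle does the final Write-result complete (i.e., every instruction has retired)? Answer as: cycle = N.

cycle = 36

I1  is:1  ro:2  ex:10  wr:11
I2  is:2  ro:12  ex:14  wr:15  — RAW R0: wait I1 write@11
I3  is:3  ro:4  ex:5  wr:13  — WAR R5: wait I2 read@12
I4  is:14  ro:16  ex:17  wr:18  — struct: INT busy until I3 writes@13, RAW R2: wait I2 write@15
I5  is:15  ro:16  ex:24  wr:25
I6  is:26  ro:27  ex:35  wr:36  — struct: DIV busy until I5 writes@25
I7  is:27  ro:28  ex:32  wr:33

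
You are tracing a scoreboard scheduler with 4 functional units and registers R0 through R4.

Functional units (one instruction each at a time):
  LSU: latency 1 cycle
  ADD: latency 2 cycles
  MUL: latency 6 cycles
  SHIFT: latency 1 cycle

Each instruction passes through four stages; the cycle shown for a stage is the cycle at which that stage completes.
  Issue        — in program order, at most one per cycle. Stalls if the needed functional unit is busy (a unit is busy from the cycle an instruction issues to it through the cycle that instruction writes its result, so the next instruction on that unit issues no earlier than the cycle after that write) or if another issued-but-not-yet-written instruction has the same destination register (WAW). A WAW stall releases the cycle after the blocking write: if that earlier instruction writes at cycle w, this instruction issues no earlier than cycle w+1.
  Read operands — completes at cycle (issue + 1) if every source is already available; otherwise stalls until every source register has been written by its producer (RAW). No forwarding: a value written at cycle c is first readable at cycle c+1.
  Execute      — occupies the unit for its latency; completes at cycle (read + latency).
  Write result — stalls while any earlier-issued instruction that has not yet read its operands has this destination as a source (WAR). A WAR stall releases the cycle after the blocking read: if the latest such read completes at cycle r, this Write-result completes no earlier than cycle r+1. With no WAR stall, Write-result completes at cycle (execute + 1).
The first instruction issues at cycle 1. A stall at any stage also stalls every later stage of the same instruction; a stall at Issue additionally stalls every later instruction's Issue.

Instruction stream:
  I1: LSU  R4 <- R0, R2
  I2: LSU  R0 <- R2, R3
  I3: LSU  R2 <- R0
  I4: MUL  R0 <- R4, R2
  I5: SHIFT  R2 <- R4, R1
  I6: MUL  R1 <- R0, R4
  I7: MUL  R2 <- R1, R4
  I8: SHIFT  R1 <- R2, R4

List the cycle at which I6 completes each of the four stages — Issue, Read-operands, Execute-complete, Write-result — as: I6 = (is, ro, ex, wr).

I6 = (21, 22, 28, 29)

1) issue 1, read 2, done 3, write 4
2) issue 5, read 6, done 7, write 8  <struct: LSU busy until I1 writes@4>
3) issue 9, read 10, done 11, write 12  <struct: LSU busy until I2 writes@8>
4) issue 10, read 13, done 19, write 20  <RAW R2: wait I3 write@12>
5) issue 13, read 14, done 15, write 16  <WAW R2: wait I3 write@12>
6) issue 21, read 22, done 28, write 29  <struct: MUL busy until I4 writes@20>
7) issue 30, read 31, done 37, write 38  <struct: MUL busy until I6 writes@29>
8) issue 31, read 39, done 40, write 41  <RAW R2: wait I7 write@38>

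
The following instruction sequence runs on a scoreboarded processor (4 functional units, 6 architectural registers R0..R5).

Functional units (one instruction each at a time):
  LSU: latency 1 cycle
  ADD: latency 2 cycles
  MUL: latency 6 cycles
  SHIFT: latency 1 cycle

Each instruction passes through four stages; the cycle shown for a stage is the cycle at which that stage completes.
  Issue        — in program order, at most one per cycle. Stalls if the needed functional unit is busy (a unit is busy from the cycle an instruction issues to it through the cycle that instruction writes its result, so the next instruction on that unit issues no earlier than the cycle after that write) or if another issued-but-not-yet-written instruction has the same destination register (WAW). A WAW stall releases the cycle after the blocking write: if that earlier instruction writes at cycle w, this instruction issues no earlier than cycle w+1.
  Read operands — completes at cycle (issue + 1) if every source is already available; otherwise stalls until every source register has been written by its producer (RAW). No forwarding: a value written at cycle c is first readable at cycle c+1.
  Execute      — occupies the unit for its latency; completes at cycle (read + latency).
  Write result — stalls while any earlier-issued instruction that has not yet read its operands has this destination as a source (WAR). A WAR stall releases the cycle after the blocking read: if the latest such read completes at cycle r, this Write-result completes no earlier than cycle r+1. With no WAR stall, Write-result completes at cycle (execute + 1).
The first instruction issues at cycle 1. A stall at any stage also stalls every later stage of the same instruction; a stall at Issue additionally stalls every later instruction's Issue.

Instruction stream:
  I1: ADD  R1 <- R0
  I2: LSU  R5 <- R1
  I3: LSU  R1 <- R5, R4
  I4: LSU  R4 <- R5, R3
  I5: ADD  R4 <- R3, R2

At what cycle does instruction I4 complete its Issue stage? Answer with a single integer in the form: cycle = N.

I1: IS=1 RO=2 EX=4 WR=5
I2: IS=2 RO=6 EX=7 WR=8  [RAW R1: wait I1 write@5]
I3: IS=9 RO=10 EX=11 WR=12  [struct: LSU busy until I2 writes@8]
I4: IS=13 RO=14 EX=15 WR=16  [struct: LSU busy until I3 writes@12]
I5: IS=17 RO=18 EX=20 WR=21  [WAW R4: wait I4 write@16]

cycle = 13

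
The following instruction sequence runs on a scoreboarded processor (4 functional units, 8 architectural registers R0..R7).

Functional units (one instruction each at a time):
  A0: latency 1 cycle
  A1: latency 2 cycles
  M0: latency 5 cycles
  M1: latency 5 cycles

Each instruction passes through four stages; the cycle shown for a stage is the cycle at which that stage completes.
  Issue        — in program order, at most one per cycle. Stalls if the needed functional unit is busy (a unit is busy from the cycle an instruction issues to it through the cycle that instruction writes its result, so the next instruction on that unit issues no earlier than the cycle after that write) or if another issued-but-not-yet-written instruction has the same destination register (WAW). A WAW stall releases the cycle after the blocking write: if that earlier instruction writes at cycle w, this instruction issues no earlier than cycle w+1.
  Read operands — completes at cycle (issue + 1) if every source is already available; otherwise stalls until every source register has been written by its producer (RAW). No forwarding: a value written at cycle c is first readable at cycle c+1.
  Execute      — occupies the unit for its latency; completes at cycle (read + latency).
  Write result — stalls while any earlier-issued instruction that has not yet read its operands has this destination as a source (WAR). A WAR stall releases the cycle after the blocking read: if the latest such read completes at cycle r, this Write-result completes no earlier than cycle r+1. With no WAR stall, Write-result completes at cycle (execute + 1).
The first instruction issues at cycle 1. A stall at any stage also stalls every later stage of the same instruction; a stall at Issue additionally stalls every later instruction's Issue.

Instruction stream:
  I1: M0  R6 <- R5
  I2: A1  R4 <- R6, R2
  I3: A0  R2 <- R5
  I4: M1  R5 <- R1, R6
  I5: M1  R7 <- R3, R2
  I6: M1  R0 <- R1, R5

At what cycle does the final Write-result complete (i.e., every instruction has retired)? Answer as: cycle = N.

cycle 1: I1 dispatched to M0
cycle 2: I1 operands ready · I2 dispatched to A1
cycle 3: I3 dispatched to A0
cycle 4: I3 operands ready · I4 dispatched to M1
cycle 5: I3 complete
cycle 7: I1 complete
cycle 8: R6←I1
cycle 9: I2 operands ready · I4 operands ready
cycle 10: R2←I3
cycle 11: I2 complete
cycle 12: R4←I2
cycle 14: I4 complete
cycle 15: R5←I4
cycle 16: I5 dispatched to M1
cycle 17: I5 operands ready
cycle 22: I5 complete
cycle 23: R7←I5
cycle 24: I6 dispatched to M1
cycle 25: I6 operands ready
cycle 30: I6 complete
cycle 31: R0←I6

cycle = 31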